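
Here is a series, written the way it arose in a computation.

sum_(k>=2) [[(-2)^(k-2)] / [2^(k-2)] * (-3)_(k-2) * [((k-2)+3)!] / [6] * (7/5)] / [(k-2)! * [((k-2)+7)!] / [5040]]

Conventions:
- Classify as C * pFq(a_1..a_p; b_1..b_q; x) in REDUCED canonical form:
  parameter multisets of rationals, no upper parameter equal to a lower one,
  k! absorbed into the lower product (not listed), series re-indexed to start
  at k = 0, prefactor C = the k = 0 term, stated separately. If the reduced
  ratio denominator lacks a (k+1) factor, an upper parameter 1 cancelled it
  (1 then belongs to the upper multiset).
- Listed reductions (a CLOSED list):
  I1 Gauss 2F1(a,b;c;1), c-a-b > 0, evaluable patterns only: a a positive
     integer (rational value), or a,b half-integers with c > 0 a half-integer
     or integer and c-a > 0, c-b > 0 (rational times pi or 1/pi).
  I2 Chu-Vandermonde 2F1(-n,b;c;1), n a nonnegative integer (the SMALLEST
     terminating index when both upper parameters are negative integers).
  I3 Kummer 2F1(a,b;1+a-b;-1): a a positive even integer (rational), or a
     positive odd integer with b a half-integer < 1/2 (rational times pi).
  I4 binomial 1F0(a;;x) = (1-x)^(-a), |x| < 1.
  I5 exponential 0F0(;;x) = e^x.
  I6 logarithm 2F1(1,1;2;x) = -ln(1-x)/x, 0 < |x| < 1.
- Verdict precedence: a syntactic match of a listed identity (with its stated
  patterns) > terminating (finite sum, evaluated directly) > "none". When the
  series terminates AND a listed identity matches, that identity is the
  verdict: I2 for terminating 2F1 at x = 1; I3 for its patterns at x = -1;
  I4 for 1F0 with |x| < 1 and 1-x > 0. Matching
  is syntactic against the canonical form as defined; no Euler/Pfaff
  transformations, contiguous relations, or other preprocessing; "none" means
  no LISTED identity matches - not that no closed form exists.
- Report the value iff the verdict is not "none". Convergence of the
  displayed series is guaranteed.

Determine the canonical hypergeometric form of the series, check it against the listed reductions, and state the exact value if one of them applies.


Key step: t_0 = 7/5 here, and the denominator's factorial ratio (C = 7/5) is a lower Pochhammer.
Consecutive-term ratio: r(k) = (-1) * (k-3) (k+4) / [(k+8) (k+1)] - rational in k, leading ratio (-1); with t_0 = 7/5, classification follows.

x = -1 here; the reduced form reads 2F1, upper {-3, 4}, lower {8}, C = 7/5. Verdict (x = -1): the Kummer evaluation I3 applies (x = -1; c = 8 equals 1+a-b for upper {-3, 4}: listed pattern). Value: 49/10.


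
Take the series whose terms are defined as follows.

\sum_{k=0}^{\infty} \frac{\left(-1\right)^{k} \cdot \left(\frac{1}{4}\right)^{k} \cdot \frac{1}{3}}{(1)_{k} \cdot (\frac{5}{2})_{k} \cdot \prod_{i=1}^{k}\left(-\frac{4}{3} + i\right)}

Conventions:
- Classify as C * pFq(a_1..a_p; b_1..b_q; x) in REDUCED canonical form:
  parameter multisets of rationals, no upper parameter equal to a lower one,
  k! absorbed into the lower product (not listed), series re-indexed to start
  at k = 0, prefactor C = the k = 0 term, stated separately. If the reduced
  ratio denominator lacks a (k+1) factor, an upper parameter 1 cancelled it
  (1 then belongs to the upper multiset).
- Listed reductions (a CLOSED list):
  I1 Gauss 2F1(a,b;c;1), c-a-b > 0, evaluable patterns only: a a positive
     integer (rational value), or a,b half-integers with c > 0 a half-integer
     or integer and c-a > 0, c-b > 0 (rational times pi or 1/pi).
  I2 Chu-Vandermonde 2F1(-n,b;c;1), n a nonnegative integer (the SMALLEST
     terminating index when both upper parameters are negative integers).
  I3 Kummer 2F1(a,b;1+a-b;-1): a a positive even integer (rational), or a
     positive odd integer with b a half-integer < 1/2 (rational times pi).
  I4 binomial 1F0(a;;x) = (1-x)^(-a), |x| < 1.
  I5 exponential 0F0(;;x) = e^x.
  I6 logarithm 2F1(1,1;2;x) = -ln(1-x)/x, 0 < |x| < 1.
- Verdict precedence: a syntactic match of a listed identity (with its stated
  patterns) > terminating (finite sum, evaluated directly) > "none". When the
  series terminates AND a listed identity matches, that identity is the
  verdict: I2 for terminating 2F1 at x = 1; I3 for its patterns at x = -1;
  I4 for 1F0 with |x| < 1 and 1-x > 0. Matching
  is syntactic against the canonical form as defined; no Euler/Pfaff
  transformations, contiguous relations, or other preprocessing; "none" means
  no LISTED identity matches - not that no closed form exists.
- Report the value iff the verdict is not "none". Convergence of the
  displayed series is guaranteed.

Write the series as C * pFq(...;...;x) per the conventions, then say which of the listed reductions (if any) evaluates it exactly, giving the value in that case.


x = -\frac{1}{4} here; the reduced form reads 0F2, upper {-}, lower {-\frac{1}{3}, \frac{5}{2}}, C = \frac{1}{3}. Verdict: no listed reduction: x = -\frac{1}{4} and upper {-} fail every I1-I6 pattern.

Key step: with t_0 = \frac{1}{3}, the (-1)^k factor (C = 1/3) folds into the argument's sign.
Term ratio: r(k) = -\frac{1}{4} * 1 / [(k-\frac{1}{3}) (k+\frac{5}{2}) (k+1)] - rational in k, leading ratio -\frac{1}{4}; with t_0 = \frac{1}{3}, classification follows.


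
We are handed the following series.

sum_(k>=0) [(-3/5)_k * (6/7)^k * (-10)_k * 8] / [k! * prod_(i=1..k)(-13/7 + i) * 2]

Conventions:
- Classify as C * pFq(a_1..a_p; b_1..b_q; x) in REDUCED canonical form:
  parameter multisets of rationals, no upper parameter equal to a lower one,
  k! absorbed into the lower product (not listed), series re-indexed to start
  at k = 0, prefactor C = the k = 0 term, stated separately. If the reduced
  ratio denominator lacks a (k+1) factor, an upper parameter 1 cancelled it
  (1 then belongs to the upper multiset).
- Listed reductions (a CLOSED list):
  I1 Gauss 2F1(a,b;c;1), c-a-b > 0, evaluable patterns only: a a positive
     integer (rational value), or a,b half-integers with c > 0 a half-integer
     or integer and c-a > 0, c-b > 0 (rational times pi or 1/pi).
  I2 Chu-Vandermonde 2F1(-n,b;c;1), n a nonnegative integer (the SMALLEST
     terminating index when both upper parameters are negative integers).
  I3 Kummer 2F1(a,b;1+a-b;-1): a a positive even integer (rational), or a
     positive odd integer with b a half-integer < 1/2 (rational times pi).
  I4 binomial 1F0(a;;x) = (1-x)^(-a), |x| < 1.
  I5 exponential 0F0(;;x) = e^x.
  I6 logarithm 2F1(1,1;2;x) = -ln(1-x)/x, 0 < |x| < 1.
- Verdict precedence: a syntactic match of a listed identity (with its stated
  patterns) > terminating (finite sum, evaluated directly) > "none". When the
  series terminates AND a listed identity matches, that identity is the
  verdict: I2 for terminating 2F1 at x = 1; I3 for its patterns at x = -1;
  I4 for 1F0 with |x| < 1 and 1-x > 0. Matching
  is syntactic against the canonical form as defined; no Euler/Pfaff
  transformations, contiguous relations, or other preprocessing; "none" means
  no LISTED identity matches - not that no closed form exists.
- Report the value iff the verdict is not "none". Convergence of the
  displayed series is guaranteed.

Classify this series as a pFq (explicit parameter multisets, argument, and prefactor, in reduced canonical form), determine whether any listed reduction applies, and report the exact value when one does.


x = 6/7 here; the reduced form reads 2F1, upper {-10, -3/5}, lower {-6/7}, C = 4. Verdict: terminating - upper -10 stops the sum at k = 10; the 11 terms are added exactly. Its exact value is 6771526678063988/318143310546875.

The tell: t_0 = 4 here, and the lower running product (C = 4) is a rising factorial.
Adjacent-term ratio: r(k) = (6/7) * (k-10) (k-3/5) / [(k-6/7) (k+1)] - rational in k, leading ratio (6/7); with t_0 = 4, classification follows.


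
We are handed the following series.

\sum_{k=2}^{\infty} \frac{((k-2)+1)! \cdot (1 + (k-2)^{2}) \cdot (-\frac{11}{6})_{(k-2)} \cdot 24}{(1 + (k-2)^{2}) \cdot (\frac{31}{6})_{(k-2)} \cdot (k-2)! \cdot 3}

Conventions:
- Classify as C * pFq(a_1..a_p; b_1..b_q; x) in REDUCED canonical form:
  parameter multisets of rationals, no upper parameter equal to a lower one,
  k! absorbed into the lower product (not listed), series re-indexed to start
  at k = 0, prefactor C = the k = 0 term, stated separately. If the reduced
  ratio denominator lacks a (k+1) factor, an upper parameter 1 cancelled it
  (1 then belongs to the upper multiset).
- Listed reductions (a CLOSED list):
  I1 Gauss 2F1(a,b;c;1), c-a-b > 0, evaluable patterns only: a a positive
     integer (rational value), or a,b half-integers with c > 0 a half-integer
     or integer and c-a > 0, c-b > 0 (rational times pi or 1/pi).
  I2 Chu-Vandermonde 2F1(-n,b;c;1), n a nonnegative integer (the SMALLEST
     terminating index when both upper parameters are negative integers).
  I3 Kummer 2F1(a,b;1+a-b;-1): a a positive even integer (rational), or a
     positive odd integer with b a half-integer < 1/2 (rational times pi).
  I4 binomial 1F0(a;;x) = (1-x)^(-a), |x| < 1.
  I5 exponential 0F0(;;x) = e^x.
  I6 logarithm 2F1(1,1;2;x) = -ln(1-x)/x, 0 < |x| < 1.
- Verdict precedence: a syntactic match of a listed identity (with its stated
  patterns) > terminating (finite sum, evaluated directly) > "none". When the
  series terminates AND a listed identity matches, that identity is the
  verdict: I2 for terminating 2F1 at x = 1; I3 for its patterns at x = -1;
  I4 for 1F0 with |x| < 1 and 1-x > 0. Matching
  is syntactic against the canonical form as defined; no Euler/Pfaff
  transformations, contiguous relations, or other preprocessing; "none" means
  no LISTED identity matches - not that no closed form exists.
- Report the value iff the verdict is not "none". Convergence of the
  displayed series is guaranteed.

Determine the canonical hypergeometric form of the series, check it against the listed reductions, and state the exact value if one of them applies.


Key step: from the first term 8: the factorial ratio (C = 8) (k+a-1)!/(a-1)! is a rising factorial (a)_k.
Term ratio: r(k) = 1 * (k-\frac{11}{6}) (k+2) / [(k+\frac{31}{6}) (k+1)] - rational in k. x = 1; t_0 = 8; negate the roots.

Prefactor 8, argument 1: 2F1 with upper {-\frac{11}{6}, 2} over lower {\frac{31}{6}}. Verdict: this is Gauss's theorem (I1) (x = 1: the Gamma ratio telescopes since c-a-b = 5 > 0 and a = 2 in Z>0). Value: \frac{95}{27}.


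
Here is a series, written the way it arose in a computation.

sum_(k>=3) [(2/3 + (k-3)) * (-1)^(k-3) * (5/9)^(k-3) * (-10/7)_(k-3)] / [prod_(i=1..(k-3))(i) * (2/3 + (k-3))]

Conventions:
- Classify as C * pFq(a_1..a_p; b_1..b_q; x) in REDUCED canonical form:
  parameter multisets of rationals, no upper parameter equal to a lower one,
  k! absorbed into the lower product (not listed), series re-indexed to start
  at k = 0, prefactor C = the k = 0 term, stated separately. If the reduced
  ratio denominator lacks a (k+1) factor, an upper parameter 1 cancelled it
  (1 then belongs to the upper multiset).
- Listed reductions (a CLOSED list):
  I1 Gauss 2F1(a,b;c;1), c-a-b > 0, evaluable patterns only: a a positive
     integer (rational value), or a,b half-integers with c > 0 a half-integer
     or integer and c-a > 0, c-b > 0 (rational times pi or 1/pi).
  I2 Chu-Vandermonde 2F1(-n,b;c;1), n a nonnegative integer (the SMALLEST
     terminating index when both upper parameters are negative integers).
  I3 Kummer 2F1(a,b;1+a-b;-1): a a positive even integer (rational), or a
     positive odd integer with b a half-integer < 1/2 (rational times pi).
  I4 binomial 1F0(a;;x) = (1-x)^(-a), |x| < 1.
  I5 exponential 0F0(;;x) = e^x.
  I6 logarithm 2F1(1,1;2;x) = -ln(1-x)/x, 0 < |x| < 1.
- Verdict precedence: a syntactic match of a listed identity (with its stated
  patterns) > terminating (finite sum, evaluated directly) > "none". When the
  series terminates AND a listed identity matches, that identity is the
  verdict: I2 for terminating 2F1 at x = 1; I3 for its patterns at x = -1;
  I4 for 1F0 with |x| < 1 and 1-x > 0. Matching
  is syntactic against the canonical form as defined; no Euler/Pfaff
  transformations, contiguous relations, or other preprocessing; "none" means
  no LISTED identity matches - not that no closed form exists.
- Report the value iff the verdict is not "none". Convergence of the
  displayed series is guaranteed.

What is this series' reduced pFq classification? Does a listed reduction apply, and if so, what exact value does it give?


x = -5/9 here; the reduced form reads 1F0, upper {-10/7}, lower {-}, C = 1. Verdict: binomial (I4) applies (the 1F0 binomial series: exponent 10/7, x = -5/9). Sum: (14/9)^(10/7).

First insight: t_0 being 1, the (-1)^k factor (C = 1) folds into the argument's sign.
Term ratio: r(k) = (-5/9) * (k-10/7) / [(k+1)] - rational in k. x = (-5/9); t_0 = 1; negate the roots.


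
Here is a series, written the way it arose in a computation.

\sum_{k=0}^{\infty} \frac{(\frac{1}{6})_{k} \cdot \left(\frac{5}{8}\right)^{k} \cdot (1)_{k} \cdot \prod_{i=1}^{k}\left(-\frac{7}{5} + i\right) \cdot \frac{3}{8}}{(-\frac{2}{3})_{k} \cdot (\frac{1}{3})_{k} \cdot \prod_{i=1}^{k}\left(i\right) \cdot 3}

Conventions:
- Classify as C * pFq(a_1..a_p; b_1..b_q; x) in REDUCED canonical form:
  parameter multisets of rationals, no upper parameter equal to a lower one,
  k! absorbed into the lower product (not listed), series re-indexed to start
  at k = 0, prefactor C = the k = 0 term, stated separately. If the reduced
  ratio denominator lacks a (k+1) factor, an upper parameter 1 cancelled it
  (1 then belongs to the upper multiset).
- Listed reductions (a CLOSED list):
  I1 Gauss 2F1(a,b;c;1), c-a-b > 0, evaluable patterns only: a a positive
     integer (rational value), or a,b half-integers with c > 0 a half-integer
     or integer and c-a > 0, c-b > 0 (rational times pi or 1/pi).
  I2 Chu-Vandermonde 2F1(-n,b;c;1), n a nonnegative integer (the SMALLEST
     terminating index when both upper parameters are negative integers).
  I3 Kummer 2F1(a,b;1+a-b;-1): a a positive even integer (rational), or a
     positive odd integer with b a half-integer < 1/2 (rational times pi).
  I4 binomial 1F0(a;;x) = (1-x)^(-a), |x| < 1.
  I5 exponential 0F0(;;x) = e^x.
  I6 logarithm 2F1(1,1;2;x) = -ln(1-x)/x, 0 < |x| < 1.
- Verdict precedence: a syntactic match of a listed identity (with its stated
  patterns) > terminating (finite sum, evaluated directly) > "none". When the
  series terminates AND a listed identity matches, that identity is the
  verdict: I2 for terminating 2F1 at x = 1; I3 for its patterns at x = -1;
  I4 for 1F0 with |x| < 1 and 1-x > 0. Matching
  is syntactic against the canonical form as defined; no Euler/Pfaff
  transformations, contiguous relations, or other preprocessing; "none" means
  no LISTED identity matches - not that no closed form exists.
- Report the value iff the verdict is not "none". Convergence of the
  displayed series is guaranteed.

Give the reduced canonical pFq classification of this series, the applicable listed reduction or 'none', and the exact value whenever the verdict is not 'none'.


At argument \frac{5}{8}: a 3F2 with upper {-\frac{2}{5}, \frac{1}{6}, 1}, lower {-\frac{2}{3}, \frac{1}{3}}, scaled by C = \frac{1}{8}. Verdict: no listed reduction: x = \frac{5}{8} and upper {-\frac{2}{5}, \frac{1}{6}, 1} fail every I1-I6 pattern.

Key step: from the first term \frac{1}{8}: the product of the first k integers (C = 1/8) is k!.
Consecutive-term ratio: r(k) = \frac{5}{8} * (k-\frac{2}{5}) (k+\frac{1}{6}) (k+1) / [(k-\frac{2}{3}) (k+\frac{1}{3}) (k+1)] - poly over poly, x = \frac{5}{8} from leading terms; C = \frac{1}{8} at k = 0.


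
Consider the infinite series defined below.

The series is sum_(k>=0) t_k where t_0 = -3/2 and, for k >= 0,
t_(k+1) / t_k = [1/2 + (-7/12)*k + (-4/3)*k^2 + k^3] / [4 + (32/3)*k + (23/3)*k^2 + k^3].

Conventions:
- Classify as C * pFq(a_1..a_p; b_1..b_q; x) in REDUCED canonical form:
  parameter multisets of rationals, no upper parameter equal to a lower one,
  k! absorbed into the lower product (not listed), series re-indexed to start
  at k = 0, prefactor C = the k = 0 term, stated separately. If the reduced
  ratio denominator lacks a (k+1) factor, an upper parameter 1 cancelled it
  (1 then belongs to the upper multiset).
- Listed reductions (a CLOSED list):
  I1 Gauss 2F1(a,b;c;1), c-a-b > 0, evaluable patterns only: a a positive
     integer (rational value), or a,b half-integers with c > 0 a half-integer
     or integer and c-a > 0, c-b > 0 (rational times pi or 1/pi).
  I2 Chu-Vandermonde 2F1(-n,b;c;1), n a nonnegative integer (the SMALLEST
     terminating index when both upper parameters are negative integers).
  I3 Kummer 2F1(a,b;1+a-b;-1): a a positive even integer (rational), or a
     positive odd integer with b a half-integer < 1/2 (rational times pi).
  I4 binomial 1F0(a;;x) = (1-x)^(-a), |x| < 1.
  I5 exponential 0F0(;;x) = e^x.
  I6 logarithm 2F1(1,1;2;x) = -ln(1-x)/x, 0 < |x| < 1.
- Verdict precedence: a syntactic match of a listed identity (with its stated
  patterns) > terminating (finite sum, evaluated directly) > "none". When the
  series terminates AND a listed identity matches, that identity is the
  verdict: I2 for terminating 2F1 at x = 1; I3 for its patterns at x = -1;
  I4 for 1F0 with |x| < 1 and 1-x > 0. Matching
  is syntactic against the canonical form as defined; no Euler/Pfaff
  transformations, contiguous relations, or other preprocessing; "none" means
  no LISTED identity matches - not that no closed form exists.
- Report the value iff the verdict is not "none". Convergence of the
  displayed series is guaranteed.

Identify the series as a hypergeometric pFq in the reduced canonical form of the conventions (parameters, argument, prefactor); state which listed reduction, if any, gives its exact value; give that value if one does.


At argument 1: a 2F1 with upper {-3/2, -1/2}, lower {6}, scaled by C = -3/2. Verdict: this is Gauss's theorem I1 (half-integer case) (x = 1; upper {-3/2, -1/2} half-integers, c = 6 in the evaluable pattern). Value: (-524288/99099) / pi.

First insight: t_0 = -3/2 here, and the ratio is unreduced: k + 2/3 divides both sides (prefactor -3/2).
Adjacent-term ratio: r(k) = 1 * (k-3/2) (k-1/2) / [(k+6) (k+1)] - rational; roots negated = parameters, x = 1, C = -3/2.


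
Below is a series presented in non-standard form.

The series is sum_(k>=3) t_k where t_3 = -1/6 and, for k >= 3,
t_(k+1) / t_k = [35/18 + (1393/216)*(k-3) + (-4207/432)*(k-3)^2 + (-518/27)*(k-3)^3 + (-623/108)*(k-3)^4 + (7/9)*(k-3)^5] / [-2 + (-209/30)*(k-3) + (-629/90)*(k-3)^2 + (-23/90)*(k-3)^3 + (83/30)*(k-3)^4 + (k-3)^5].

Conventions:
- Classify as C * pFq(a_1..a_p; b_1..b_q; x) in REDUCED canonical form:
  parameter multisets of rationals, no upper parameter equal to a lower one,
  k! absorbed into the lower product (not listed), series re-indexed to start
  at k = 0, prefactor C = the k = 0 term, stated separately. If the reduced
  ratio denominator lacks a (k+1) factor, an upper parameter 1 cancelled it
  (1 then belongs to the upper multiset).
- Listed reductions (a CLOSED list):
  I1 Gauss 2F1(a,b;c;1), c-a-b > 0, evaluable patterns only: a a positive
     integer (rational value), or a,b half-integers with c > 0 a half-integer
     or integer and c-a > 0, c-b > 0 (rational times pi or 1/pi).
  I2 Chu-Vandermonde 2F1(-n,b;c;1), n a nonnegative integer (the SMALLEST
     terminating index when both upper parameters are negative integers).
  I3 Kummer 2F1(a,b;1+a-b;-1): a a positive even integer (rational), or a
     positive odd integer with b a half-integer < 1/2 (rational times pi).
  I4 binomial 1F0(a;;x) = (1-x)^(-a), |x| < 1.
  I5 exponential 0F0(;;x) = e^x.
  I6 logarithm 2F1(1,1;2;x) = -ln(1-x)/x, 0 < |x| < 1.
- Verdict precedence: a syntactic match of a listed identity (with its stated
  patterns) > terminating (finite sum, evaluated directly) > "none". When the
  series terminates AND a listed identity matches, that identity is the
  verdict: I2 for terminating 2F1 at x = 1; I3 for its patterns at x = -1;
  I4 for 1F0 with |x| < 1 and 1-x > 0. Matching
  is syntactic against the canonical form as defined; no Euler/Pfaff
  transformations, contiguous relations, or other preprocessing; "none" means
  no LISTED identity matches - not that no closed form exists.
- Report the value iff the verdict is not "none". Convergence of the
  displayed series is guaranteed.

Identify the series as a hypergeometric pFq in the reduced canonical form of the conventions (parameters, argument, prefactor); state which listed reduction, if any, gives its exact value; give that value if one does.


Prefactor -1/6, argument 7/9: 3F2 with upper {-10, -1/2, 1/4} over lower {-5/3, 3/5}. Verdict: terminating (-10 upstairs). 11 nonzero terms in all; added directly. Sum: -9553219814478758848710191/68571975678673892205920256.

The tell: with t_0 = -1/6, factor the ratio over Q (prefactor -1/6): negated roots = parameters.
Step ratio: r(k) = (7/9) * (k-10) (k-1/2) (k+1/4) / [(k-5/3) (k+3/5) (k+1)] - poly over poly, x = (7/9) from leading terms; C = -1/6 at k = 0.


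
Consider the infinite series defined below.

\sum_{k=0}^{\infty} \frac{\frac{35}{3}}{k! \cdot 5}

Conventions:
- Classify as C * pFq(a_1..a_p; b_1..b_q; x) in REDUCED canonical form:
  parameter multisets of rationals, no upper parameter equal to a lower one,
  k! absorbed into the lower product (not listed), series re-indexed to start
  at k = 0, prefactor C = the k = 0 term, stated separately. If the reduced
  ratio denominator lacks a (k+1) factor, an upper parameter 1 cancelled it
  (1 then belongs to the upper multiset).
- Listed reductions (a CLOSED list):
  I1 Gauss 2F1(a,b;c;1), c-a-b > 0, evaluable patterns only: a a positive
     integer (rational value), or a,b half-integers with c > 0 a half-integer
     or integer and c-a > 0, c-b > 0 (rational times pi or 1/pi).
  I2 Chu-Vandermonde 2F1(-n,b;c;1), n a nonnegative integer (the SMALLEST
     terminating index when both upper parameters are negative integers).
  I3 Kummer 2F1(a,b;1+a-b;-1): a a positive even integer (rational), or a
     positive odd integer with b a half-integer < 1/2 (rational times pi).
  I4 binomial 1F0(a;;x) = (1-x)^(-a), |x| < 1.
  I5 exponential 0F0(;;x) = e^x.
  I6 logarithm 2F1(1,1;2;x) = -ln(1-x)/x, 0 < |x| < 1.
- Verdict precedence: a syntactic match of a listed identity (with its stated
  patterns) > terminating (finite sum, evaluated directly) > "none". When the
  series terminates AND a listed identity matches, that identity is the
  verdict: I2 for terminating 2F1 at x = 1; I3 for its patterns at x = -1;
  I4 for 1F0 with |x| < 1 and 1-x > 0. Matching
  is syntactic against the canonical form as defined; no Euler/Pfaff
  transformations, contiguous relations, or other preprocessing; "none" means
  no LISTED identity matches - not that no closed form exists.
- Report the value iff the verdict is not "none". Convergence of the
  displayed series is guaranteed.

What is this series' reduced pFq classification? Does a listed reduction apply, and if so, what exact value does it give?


The series (x = 1) is 0F0: upper {-}, lower {-}, prefactor \frac{7}{3}. Verdict: the I5 exponential reduction applies (the 0F0 exponential series at x = 1). Sum: \frac{7}{3} \cdot e^{1}.

First insight: x = 1 and the constant factors (C = 7/3, x = 1) combine into one prefactor.
Term ratio: r(k) = 1 * 1 / [(k+1)] - rational; roots negated = parameters, x = 1, C = \frac{7}{3}.


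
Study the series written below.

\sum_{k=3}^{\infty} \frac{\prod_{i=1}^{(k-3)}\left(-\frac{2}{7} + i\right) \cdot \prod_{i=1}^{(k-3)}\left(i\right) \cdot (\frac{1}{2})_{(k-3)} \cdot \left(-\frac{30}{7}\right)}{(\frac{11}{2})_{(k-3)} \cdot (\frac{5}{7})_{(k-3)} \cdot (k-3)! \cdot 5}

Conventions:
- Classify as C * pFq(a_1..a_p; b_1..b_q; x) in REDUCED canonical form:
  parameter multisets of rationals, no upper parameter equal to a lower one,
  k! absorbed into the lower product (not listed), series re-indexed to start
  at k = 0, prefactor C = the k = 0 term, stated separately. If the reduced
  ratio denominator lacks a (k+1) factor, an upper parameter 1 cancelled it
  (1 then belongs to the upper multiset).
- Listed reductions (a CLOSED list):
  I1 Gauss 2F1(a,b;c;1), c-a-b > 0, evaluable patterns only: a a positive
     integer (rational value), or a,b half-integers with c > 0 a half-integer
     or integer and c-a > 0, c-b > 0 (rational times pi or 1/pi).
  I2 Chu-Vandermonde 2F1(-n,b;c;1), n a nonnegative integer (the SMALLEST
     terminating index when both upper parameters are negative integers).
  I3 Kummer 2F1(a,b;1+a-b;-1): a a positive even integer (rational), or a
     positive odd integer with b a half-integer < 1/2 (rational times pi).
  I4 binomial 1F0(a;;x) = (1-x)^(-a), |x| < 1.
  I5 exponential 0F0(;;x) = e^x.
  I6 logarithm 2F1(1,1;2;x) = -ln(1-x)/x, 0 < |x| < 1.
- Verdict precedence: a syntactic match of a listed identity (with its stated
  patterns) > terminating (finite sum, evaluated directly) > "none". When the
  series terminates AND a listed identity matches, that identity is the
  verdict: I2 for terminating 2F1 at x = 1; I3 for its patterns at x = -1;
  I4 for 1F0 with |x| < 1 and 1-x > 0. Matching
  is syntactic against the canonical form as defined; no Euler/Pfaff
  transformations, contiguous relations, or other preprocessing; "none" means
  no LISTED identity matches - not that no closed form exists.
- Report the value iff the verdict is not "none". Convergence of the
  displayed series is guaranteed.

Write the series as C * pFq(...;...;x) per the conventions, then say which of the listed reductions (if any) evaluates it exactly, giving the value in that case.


With C = -\frac{6}{7}: the canonical form is 2F1(\frac{1}{2}, 1; \frac{11}{2}; 1). Verdict (x = 1): Gauss's theorem (I1) applies (x = 1: the Gamma ratio telescopes since c-a-b = 4 > 0 and a = 1 in Z>0). Its exact value is -\frac{27}{28}.

The tell: from the first term -\frac{6}{7}: the running product (prefactor -6/7) telescopes to a rising factorial.
Term ratio: r(k) = 1 * (k+\frac{1}{2}) (k+1) / [(k+\frac{11}{2}) (k+1)] ; factor over Q: parameters, x = 1, and C = -\frac{6}{7}.


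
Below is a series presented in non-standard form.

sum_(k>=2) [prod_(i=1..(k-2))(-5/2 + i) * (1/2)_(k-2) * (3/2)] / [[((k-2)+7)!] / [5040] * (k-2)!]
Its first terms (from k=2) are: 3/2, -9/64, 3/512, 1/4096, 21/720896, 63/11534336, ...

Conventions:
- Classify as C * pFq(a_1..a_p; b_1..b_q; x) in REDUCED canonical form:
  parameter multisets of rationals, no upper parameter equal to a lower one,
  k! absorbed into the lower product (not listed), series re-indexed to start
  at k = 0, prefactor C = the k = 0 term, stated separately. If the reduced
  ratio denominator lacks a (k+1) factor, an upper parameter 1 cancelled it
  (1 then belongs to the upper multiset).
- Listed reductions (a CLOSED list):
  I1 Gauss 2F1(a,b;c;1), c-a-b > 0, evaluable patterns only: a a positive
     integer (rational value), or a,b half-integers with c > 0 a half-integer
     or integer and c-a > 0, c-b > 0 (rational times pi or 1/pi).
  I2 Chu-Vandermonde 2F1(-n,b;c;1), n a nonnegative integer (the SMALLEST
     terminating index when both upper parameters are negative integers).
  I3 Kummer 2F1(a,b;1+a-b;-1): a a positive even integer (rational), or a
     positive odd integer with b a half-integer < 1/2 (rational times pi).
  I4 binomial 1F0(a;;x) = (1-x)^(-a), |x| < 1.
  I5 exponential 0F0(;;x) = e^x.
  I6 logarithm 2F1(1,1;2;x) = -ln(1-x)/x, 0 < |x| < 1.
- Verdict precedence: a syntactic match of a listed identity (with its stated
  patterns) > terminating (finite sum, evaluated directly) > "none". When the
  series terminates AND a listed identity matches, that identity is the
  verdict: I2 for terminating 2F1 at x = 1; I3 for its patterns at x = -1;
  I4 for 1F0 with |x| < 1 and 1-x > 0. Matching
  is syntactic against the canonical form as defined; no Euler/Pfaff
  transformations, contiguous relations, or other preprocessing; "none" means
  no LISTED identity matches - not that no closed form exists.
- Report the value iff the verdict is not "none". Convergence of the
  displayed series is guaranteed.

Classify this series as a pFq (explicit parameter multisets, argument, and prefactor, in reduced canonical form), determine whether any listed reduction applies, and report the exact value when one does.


First insight: t_0 = 3/2 here, and the denominator's factorial ratio (prefactor 3/2) is a lower Pochhammer.
Ratio: r(k) = 1 * (k-3/2) (k+1/2) / [(k+8) (k+1)] - poly over poly, x = 1 from leading terms; C = 3/2 at k = 0.

Classification (C = 3/2): 2F1 with upper {-3/2, 1/2}, lower {8}, argument x = 1. Verdict: this is Gauss (I1, half-integer pattern) (x = 1; upper {-3/2, 1/2} half-integers, c = 8 in the evaluable pattern). Sum: (67108864/15643485) / pi.


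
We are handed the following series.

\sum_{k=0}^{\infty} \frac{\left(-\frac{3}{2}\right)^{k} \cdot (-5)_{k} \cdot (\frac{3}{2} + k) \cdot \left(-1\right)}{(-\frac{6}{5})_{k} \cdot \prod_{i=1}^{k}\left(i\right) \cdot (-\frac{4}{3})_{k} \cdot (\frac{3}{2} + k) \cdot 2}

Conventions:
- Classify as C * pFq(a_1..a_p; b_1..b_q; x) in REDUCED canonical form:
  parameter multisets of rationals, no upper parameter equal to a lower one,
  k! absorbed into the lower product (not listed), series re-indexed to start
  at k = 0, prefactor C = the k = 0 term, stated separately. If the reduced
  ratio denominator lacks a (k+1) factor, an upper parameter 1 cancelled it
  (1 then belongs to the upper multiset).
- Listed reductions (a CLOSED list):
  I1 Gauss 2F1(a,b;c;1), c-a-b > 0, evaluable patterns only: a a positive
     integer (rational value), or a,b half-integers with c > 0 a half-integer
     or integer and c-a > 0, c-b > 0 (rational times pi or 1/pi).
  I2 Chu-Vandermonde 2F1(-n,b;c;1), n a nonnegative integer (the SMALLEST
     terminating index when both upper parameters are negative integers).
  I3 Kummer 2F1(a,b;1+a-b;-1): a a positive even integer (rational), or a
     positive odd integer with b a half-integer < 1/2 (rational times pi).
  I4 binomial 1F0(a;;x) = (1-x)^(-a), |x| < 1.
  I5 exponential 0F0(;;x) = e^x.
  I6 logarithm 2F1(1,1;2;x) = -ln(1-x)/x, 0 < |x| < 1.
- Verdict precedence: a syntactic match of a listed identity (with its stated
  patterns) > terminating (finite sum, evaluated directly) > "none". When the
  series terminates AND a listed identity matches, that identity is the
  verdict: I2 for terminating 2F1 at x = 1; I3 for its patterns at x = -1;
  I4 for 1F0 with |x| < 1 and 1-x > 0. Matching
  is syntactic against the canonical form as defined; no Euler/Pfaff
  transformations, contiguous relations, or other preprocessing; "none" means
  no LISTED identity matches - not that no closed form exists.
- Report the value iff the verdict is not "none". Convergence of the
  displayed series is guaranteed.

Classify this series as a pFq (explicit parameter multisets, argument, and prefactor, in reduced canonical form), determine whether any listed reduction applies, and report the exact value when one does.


Prefactor -\frac{1}{2}, argument -\frac{3}{2}: 1F2 with upper {-5} over lower {-\frac{4}{3}, -\frac{6}{5}}. Verdict: terminating. (-5)_k vanishes past k = 5, leaving a 6-term sum, computed directly. Exact value: -\frac{221155451}{458752}.

Structural cue: from the first term -\frac{1}{2}: the constant factors (C = -1/2) combine into one prefactor.
Step ratio: r(k) = -\frac{3}{2} * (k-5) / [(k-\frac{4}{3}) (k-\frac{6}{5}) (k+1)] - rational; roots negated = parameters, x = -\frac{3}{2}, C = -\frac{1}{2}.


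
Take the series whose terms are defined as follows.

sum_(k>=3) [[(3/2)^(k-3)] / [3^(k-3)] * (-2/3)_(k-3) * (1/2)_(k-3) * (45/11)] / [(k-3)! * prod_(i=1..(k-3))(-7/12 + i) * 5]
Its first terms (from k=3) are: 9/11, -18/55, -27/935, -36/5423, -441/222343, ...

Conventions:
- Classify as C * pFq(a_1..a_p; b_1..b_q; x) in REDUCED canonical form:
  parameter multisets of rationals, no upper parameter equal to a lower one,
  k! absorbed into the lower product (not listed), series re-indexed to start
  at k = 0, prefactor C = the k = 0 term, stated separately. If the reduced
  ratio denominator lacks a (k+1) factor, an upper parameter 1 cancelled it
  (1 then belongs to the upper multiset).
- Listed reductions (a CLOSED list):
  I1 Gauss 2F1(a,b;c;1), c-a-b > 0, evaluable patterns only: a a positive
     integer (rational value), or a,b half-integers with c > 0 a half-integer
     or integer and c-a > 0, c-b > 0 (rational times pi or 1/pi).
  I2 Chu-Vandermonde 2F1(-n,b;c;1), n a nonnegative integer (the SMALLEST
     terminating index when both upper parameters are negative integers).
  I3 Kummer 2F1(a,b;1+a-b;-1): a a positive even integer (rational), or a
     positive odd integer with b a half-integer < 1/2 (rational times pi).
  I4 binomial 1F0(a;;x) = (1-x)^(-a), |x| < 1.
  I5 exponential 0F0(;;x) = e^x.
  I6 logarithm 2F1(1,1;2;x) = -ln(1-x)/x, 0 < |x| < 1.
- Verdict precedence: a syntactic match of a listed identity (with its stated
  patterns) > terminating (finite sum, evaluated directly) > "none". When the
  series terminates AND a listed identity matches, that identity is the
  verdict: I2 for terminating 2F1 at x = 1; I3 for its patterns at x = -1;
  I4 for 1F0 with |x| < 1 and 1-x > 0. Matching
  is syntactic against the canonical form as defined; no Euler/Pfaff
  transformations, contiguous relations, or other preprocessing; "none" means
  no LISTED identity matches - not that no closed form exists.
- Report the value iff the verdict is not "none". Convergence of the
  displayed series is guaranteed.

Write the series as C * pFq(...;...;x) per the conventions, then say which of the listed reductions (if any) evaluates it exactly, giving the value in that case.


Reduced: x = 1/2, 2F1, upper = {-2/3, 1/2}, lower = {5/12}, C = 9/11. Verdict: none here - no I1-I6 shape fits x = 1/2 with lower {5/12}.

Structural cue: with t_0 = 9/11, the lower running product (prefactor 9/11) is a rising factorial.
Adjacent-term ratio: r(k) = (1/2) * (k-2/3) (k+1/2) / [(k+5/12) (k+1)] - poly over poly, x = (1/2) from leading terms; C = 9/11 at k = 0.


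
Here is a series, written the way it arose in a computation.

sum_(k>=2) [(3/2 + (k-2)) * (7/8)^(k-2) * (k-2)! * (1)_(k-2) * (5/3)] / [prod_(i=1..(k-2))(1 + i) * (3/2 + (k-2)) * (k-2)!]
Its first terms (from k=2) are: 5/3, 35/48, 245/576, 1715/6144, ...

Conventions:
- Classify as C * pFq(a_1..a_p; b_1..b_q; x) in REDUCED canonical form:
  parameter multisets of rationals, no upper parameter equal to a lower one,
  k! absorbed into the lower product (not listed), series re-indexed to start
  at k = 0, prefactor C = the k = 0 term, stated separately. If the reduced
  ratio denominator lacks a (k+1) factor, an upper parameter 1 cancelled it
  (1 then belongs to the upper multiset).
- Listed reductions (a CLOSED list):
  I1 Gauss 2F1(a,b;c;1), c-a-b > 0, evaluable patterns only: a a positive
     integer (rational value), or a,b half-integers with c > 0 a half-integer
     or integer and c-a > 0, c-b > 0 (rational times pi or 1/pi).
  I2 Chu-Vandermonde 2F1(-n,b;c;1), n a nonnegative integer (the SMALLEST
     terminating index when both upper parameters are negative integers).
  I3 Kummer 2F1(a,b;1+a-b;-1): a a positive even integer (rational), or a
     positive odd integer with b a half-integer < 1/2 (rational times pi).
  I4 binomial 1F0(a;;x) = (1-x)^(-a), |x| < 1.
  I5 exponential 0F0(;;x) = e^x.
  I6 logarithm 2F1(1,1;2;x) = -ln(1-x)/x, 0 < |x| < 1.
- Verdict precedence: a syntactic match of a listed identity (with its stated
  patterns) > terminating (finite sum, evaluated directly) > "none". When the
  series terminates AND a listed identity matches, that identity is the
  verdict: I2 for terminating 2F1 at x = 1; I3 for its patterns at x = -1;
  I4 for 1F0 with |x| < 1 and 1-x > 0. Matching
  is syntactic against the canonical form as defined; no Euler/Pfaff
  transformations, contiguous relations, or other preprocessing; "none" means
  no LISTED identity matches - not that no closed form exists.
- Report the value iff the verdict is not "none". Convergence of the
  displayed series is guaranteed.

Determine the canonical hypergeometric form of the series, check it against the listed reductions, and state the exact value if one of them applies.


Key step: t_0 = 5/3 here, and the factor k + 3/2 cancels (top and bottom), leaving C = 5/3, x = 7/8.
Ratio: r(k) = (7/8) * (k+1) (k+1) / [(k+2) (k+1)] - rational in k. x = (7/8); t_0 = 5/3; negate the roots.

At argument 7/8: a 2F1 with upper {1, 1}, lower {2}, scaled by C = 5/3. Verdict: this is the logarithmic series (I6) (the logarithm: parameters (1,1;2), x = 7/8). Value: (-40/21) * ln(1/8).


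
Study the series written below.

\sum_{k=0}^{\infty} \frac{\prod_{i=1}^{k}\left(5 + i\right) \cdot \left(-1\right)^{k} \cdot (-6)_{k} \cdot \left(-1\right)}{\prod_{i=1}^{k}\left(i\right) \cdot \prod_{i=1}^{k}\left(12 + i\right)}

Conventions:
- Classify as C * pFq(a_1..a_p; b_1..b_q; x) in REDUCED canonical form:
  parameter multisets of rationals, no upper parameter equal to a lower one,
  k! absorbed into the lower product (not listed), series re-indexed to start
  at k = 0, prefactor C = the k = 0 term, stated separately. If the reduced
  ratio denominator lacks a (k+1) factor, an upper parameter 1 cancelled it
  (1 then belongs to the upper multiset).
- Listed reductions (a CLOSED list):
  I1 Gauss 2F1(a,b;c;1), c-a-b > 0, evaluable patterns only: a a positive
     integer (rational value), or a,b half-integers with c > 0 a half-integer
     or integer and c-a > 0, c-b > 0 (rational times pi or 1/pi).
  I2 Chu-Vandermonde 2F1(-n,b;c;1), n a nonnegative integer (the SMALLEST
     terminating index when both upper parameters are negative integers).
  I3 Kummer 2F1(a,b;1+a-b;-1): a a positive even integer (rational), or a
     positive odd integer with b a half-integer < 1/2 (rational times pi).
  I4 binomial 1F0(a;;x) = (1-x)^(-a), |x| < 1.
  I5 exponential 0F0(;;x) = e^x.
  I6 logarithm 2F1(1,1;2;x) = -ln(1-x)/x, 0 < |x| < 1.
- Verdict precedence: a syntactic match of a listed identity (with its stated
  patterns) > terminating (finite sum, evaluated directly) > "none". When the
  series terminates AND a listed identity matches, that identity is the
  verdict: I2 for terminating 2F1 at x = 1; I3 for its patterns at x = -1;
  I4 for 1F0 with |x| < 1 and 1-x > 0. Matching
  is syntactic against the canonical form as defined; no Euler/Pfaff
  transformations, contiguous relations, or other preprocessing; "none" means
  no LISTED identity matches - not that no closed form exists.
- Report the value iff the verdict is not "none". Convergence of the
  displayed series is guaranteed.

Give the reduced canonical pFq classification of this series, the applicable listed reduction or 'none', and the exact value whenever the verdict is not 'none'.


The series (x = -1) is 2F1: upper {-6, 6}, lower {13}, prefactor -1. Verdict: the Kummer evaluation I3 fires (x = -1; c = 13 equals 1+a-b for upper {-6, 6}: listed pattern). Hence: -11.

Structural cue: t_0 being -1, the product of the first k integers (prefactor -1) is k!.
Ratio: r(k) = -1 * (k-6) (k+6) / [(k+13) (k+1)] ; factor over Q: parameters, x = -1, and C = -1.


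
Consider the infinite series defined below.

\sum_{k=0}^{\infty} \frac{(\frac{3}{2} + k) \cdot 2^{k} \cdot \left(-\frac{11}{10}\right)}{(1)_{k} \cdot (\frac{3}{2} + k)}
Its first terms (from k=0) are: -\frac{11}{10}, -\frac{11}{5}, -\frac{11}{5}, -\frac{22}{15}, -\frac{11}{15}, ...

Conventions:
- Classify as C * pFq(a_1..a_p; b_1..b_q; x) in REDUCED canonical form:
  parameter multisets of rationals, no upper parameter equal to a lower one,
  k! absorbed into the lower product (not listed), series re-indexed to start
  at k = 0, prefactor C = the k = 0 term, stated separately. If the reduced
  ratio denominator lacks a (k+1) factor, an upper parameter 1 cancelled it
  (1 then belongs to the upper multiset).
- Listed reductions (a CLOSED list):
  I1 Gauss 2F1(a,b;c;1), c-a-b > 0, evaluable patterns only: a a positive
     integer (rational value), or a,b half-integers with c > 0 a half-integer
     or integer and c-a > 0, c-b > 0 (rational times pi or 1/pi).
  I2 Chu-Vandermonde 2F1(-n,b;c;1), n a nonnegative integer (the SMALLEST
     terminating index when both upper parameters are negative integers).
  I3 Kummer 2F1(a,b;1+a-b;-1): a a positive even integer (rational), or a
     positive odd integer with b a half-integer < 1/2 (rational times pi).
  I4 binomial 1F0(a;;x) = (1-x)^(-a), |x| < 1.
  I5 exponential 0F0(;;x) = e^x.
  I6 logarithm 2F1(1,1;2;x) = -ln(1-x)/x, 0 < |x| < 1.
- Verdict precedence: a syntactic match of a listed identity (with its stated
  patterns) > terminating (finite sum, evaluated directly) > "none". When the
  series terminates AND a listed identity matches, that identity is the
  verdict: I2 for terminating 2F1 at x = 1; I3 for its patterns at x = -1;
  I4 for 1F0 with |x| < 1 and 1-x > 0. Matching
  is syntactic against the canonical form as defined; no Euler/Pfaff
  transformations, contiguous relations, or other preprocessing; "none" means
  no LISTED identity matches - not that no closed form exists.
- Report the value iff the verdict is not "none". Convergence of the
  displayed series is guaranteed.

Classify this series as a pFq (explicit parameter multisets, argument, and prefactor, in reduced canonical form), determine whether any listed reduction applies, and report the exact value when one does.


Key step: t_0 = -\frac{11}{10} here, and striking the common factor k + 3/2 reduces the term (C = -11/10, x = 2).
Adjacent-term ratio: r(k) = 2 * 1 / [(k+1)] - poly over poly, x = 2 from leading terms; C = -\frac{11}{10} at k = 0.

Classification (C = -\frac{11}{10}): 0F0 with upper {-}, lower {-}, argument x = 2. Verdict: the exponential series (I5) applies (the 0F0 exponential series at x = 2). Exact value: \left(-\frac{11}{10}\right) \cdot e^{2}.
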